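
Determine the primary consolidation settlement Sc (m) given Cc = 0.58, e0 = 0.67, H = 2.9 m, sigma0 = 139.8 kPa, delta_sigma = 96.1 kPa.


Result: 0.2289 m

Derivation:
Using Sc = Cc * H / (1 + e0) * log10((sigma0 + delta_sigma) / sigma0)
Stress ratio = (139.8 + 96.1) / 139.8 = 1.68741
log10(1.68741) = 0.227221
Cc * H / (1 + e0) = 0.58 * 2.9 / (1 + 0.67) = 1.00719
Sc = 1.00719 * 0.227221
Sc = 0.2289 m


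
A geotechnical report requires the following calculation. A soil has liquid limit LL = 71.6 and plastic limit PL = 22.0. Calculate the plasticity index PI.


Using PI = LL - PL
PI = 71.6 - 22.0
PI = 49.6


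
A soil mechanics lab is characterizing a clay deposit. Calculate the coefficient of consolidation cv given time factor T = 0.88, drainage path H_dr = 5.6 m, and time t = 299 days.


Using cv = T * H_dr^2 / t
H_dr^2 = 5.6^2 = 31.36
cv = 0.88 * 31.36 / 299
cv = 0.0923 m^2/day


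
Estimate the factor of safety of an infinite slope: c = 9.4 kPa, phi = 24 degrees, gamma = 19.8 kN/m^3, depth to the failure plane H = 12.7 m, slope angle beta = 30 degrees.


Using Fs = c / (gamma*H*sin(beta)*cos(beta)) + tan(phi)/tan(beta)
Cohesion contribution = 9.4 / (19.8*12.7*sin(30)*cos(30))
Cohesion contribution = 0.0863293
Friction contribution = tan(24)/tan(30) = 0.771159
Fs = 0.0863293 + 0.771159
Fs = 0.857


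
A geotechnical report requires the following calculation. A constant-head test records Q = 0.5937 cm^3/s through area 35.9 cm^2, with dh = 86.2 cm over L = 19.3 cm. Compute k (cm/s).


Compute hydraulic gradient:
i = dh / L = 86.2 / 19.3 = 4.46632
Then apply Darcy's law:
k = Q / (A * i)
k = 0.5937 / (35.9 * 4.46632)
k = 0.5937 / 160.341
k = 0.003703 cm/s


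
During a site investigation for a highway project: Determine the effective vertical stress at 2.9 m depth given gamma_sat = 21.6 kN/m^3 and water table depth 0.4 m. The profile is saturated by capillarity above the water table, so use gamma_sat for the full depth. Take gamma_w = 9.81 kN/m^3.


Result: 38.12 kPa

Derivation:
Total stress = gamma_sat * depth
sigma = 21.6 * 2.9 = 62.64 kPa
Pore water pressure u = gamma_w * (depth - d_wt)
u = 9.81 * (2.9 - 0.4) = 24.525 kPa
Effective stress = sigma - u
sigma' = 62.64 - 24.525 = 38.12 kPa


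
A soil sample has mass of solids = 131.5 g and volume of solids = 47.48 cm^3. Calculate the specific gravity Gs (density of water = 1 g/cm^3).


Using Gs = m_s / (V_s * rho_w)
Since rho_w = 1 g/cm^3:
Gs = 131.5 / 47.48
Gs = 2.77


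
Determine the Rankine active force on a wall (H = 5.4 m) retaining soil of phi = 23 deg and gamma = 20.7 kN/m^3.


Compute active earth pressure coefficient:
Ka = tan^2(45 - phi/2) = tan^2(33.5) = 0.438092
Compute active force:
Pa = 0.5 * Ka * gamma * H^2
Pa = 0.5 * 0.438092 * 20.7 * 5.4^2
Pa = 132.22 kN/m


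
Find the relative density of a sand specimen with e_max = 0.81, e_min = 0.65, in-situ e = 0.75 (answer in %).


Using Dr = (e_max - e) / (e_max - e_min) * 100
e_max - e = 0.81 - 0.75 = 0.06
e_max - e_min = 0.81 - 0.65 = 0.16
Dr = 0.06 / 0.16 * 100
Dr = 37.5 %


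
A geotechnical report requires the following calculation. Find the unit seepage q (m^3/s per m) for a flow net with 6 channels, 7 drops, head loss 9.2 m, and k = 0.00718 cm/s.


Convert k to m/s for unit consistency with H:
k = 0.00718 cm/s = 0.00718 / 100 m/s = 7.18e-05 m/s
Using q = k * H * Nf / Nd
Nf / Nd = 6 / 7 = 0.8571
q = 7.18e-05 * 9.2 * 0.8571
q = 0.0005662 m^3/s per m


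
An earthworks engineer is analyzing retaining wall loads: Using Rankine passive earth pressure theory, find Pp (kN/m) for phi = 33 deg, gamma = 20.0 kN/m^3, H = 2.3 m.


Compute passive earth pressure coefficient:
Kp = tan^2(45 + phi/2) = tan^2(61.5) = 3.39212
Compute passive force:
Pp = 0.5 * Kp * gamma * H^2
Pp = 0.5 * 3.39212 * 20.0 * 2.3^2
Pp = 179.44 kN/m


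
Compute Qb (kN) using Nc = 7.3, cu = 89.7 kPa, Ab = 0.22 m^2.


Using Qb = Nc * cu * Ab
Qb = 7.3 * 89.7 * 0.22
Qb = 144.06 kN


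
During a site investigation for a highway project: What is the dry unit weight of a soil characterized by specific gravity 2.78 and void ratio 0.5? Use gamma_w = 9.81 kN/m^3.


Using gamma_d = Gs * gamma_w / (1 + e)
gamma_d = 2.78 * 9.81 / (1 + 0.5)
gamma_d = 2.78 * 9.81 / 1.5
gamma_d = 18.181 kN/m^3


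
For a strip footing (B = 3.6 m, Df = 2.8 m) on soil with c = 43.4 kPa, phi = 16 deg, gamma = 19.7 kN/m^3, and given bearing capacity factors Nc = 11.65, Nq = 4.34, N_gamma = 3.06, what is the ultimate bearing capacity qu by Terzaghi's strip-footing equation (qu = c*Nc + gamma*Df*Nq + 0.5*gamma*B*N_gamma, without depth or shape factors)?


Compute qu = c*Nc + gamma*Df*Nq + 0.5*gamma*B*N_gamma
Term 1: 43.4 * 11.65 = 505.61
Term 2: 19.7 * 2.8 * 4.34 = 239.3944
Term 3: 0.5 * 19.7 * 3.6 * 3.06 = 108.5076
qu = 505.61 + 239.3944 + 108.5076
qu = 853.51 kPa


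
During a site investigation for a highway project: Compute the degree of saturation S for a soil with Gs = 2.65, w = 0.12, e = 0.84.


Using S = Gs * w / e
S = 2.65 * 0.12 / 0.84
S = 0.3786


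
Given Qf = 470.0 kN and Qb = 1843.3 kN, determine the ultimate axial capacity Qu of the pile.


Result: 2313.3 kN

Derivation:
Using Qu = Qf + Qb
Qu = 470.0 + 1843.3
Qu = 2313.3 kN


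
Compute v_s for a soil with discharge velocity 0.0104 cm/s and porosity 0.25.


Using v_s = v_d / n
v_s = 0.0104 / 0.25
v_s = 0.0416 cm/s


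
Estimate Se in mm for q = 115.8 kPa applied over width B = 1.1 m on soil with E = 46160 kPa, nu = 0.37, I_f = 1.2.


Using Se = q * B * (1 - nu^2) * I_f / E
1 - nu^2 = 1 - 0.37^2 = 0.8631
Se = 115.8 * 1.1 * 0.8631 * 1.2 / 46160
Se = 0.002858 m
Convert to mm: Se = 0.002858 * 1000 = 2.858 mm


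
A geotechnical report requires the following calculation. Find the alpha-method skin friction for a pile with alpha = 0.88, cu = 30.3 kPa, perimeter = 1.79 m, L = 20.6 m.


Using Qs = alpha * cu * perimeter * L
Qs = 0.88 * 30.3 * 1.79 * 20.6
Qs = 983.21 kN


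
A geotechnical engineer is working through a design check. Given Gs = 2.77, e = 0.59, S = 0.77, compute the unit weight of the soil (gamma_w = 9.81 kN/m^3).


Result: 19.893 kN/m^3

Derivation:
Using gamma = gamma_w * (Gs + S*e) / (1 + e)
Numerator: Gs + S*e = 2.77 + 0.77*0.59 = 3.2243
Denominator: 1 + e = 1 + 0.59 = 1.59
gamma = 9.81 * 3.2243 / 1.59
gamma = 19.893 kN/m^3


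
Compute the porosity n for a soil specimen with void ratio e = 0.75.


Result: 0.4286

Derivation:
Using the relation n = e / (1 + e)
n = 0.75 / (1 + 0.75)
n = 0.75 / 1.75
n = 0.4286


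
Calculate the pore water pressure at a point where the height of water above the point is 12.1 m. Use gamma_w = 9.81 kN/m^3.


Using u = gamma_w * h_w
u = 9.81 * 12.1
u = 118.7 kPa


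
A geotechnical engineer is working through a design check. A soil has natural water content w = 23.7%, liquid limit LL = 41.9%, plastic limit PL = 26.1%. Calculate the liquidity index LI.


First compute the plasticity index:
PI = LL - PL = 41.9 - 26.1 = 15.8
Then compute the liquidity index:
LI = (w - PL) / PI
LI = (23.7 - 26.1) / 15.8
LI = -0.152


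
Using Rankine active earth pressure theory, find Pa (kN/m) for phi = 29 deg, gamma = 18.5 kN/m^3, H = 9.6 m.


Result: 295.79 kN/m

Derivation:
Compute active earth pressure coefficient:
Ka = tan^2(45 - phi/2) = tan^2(30.5) = 0.346974
Compute active force:
Pa = 0.5 * Ka * gamma * H^2
Pa = 0.5 * 0.346974 * 18.5 * 9.6^2
Pa = 295.79 kN/m


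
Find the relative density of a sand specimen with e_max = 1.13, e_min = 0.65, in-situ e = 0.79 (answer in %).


Result: 70.83 %

Derivation:
Using Dr = (e_max - e) / (e_max - e_min) * 100
e_max - e = 1.13 - 0.79 = 0.34
e_max - e_min = 1.13 - 0.65 = 0.48
Dr = 0.34 / 0.48 * 100
Dr = 70.83 %


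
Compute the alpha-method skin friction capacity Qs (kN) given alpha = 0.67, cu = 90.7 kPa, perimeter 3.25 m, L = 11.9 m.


Using Qs = alpha * cu * perimeter * L
Qs = 0.67 * 90.7 * 3.25 * 11.9
Qs = 2350.24 kN


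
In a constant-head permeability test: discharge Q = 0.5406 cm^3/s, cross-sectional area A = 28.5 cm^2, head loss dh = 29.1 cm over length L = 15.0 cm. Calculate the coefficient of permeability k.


Compute hydraulic gradient:
i = dh / L = 29.1 / 15.0 = 1.94
Then apply Darcy's law:
k = Q / (A * i)
k = 0.5406 / (28.5 * 1.94)
k = 0.5406 / 55.29
k = 0.009778 cm/s


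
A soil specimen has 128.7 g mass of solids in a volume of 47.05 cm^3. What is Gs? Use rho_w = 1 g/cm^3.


Using Gs = m_s / (V_s * rho_w)
Since rho_w = 1 g/cm^3:
Gs = 128.7 / 47.05
Gs = 2.735


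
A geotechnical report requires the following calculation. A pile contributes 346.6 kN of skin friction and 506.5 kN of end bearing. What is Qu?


Using Qu = Qf + Qb
Qu = 346.6 + 506.5
Qu = 853.1 kN


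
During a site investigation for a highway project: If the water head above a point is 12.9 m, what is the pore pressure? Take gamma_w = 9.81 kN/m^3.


Using u = gamma_w * h_w
u = 9.81 * 12.9
u = 126.55 kPa


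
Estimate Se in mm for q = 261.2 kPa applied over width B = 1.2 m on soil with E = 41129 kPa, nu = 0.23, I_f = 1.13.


Using Se = q * B * (1 - nu^2) * I_f / E
1 - nu^2 = 1 - 0.23^2 = 0.9471
Se = 261.2 * 1.2 * 0.9471 * 1.13 / 41129
Se = 0.008156 m
Convert to mm: Se = 0.008156 * 1000 = 8.156 mm


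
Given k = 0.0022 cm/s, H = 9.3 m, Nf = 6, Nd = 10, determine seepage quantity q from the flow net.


Convert k to m/s for unit consistency with H:
k = 0.0022 cm/s = 0.0022 / 100 m/s = 2.2e-05 m/s
Using q = k * H * Nf / Nd
Nf / Nd = 6 / 10 = 0.6
q = 2.2e-05 * 9.3 * 0.6
q = 0.0001228 m^3/s per m


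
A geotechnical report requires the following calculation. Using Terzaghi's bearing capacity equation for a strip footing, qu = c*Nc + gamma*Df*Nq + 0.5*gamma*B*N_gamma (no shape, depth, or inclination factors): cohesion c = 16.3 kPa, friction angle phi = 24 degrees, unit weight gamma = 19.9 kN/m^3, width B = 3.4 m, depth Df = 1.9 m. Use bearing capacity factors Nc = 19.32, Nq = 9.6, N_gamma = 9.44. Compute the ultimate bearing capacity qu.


Result: 997.25 kPa

Derivation:
Compute qu = c*Nc + gamma*Df*Nq + 0.5*gamma*B*N_gamma
Term 1: 16.3 * 19.32 = 314.916
Term 2: 19.9 * 1.9 * 9.6 = 362.976
Term 3: 0.5 * 19.9 * 3.4 * 9.44 = 319.3552
qu = 314.916 + 362.976 + 319.3552
qu = 997.25 kPa


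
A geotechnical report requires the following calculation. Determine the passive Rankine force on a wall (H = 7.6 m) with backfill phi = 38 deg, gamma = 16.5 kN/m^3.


Compute passive earth pressure coefficient:
Kp = tan^2(45 + phi/2) = tan^2(64.0) = 4.203746
Compute passive force:
Pp = 0.5 * Kp * gamma * H^2
Pp = 0.5 * 4.203746 * 16.5 * 7.6^2
Pp = 2003.17 kN/m


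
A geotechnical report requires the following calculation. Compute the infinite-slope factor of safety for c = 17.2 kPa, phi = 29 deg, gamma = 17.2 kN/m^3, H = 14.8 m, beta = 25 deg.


Using Fs = c / (gamma*H*sin(beta)*cos(beta)) + tan(phi)/tan(beta)
Cohesion contribution = 17.2 / (17.2*14.8*sin(25)*cos(25))
Cohesion contribution = 0.176406
Friction contribution = tan(29)/tan(25) = 1.18872
Fs = 0.176406 + 1.18872
Fs = 1.365


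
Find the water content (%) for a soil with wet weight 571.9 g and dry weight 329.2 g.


Using w = (m_wet - m_dry) / m_dry * 100
m_wet - m_dry = 571.9 - 329.2 = 242.7 g
w = 242.7 / 329.2 * 100
w = 73.72 %


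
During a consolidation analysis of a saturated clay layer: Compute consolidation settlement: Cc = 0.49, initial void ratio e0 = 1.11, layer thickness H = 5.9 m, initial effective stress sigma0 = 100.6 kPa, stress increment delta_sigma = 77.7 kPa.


Using Sc = Cc * H / (1 + e0) * log10((sigma0 + delta_sigma) / sigma0)
Stress ratio = (100.6 + 77.7) / 100.6 = 1.77237
log10(1.77237) = 0.248553
Cc * H / (1 + e0) = 0.49 * 5.9 / (1 + 1.11) = 1.37014
Sc = 1.37014 * 0.248553
Sc = 0.3406 m


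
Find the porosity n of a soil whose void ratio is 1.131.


Using the relation n = e / (1 + e)
n = 1.131 / (1 + 1.131)
n = 1.131 / 2.131
n = 0.5307


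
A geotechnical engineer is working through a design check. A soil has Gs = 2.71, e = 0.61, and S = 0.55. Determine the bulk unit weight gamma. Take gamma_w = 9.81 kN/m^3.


Using gamma = gamma_w * (Gs + S*e) / (1 + e)
Numerator: Gs + S*e = 2.71 + 0.55*0.61 = 3.0455
Denominator: 1 + e = 1 + 0.61 = 1.61
gamma = 9.81 * 3.0455 / 1.61
gamma = 18.557 kN/m^3


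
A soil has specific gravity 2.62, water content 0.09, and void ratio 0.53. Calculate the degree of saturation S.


Result: 0.4449

Derivation:
Using S = Gs * w / e
S = 2.62 * 0.09 / 0.53
S = 0.4449


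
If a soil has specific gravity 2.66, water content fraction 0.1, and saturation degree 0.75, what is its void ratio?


Using the relation e = Gs * w / S
e = 2.66 * 0.1 / 0.75
e = 0.3547


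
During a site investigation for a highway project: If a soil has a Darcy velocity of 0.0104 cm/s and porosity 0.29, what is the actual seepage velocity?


Result: 0.03586 cm/s

Derivation:
Using v_s = v_d / n
v_s = 0.0104 / 0.29
v_s = 0.03586 cm/s


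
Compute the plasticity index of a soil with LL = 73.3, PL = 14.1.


Using PI = LL - PL
PI = 73.3 - 14.1
PI = 59.2


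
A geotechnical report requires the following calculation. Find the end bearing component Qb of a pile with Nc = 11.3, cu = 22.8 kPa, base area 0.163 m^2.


Using Qb = Nc * cu * Ab
Qb = 11.3 * 22.8 * 0.163
Qb = 42.0 kN


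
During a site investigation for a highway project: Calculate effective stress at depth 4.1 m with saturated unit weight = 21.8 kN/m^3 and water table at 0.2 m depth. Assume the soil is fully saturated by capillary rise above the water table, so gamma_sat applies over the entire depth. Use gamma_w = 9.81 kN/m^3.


Total stress = gamma_sat * depth
sigma = 21.8 * 4.1 = 89.38 kPa
Pore water pressure u = gamma_w * (depth - d_wt)
u = 9.81 * (4.1 - 0.2) = 38.259 kPa
Effective stress = sigma - u
sigma' = 89.38 - 38.259 = 51.12 kPa


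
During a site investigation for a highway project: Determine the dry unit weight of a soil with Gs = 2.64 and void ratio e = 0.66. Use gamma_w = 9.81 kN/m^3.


Using gamma_d = Gs * gamma_w / (1 + e)
gamma_d = 2.64 * 9.81 / (1 + 0.66)
gamma_d = 2.64 * 9.81 / 1.66
gamma_d = 15.601 kN/m^3


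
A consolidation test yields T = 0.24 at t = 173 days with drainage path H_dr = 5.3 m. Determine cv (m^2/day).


Using cv = T * H_dr^2 / t
H_dr^2 = 5.3^2 = 28.09
cv = 0.24 * 28.09 / 173
cv = 0.03897 m^2/day


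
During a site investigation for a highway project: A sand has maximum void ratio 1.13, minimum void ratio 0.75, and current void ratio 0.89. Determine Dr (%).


Using Dr = (e_max - e) / (e_max - e_min) * 100
e_max - e = 1.13 - 0.89 = 0.24
e_max - e_min = 1.13 - 0.75 = 0.38
Dr = 0.24 / 0.38 * 100
Dr = 63.16 %


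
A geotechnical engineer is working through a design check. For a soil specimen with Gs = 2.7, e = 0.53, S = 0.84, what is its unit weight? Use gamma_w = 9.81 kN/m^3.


Using gamma = gamma_w * (Gs + S*e) / (1 + e)
Numerator: Gs + S*e = 2.7 + 0.84*0.53 = 3.1452
Denominator: 1 + e = 1 + 0.53 = 1.53
gamma = 9.81 * 3.1452 / 1.53
gamma = 20.166 kN/m^3


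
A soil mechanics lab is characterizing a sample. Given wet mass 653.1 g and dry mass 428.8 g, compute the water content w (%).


Using w = (m_wet - m_dry) / m_dry * 100
m_wet - m_dry = 653.1 - 428.8 = 224.3 g
w = 224.3 / 428.8 * 100
w = 52.31 %


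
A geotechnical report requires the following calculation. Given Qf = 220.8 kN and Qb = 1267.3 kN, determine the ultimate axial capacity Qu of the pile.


Result: 1488.1 kN

Derivation:
Using Qu = Qf + Qb
Qu = 220.8 + 1267.3
Qu = 1488.1 kN


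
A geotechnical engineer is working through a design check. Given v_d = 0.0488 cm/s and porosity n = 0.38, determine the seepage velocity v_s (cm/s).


Using v_s = v_d / n
v_s = 0.0488 / 0.38
v_s = 0.12842 cm/s


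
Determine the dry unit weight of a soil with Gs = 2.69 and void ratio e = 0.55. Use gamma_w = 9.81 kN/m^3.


Using gamma_d = Gs * gamma_w / (1 + e)
gamma_d = 2.69 * 9.81 / (1 + 0.55)
gamma_d = 2.69 * 9.81 / 1.55
gamma_d = 17.025 kN/m^3


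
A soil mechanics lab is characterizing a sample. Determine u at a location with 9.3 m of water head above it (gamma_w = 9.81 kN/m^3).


Using u = gamma_w * h_w
u = 9.81 * 9.3
u = 91.23 kPa


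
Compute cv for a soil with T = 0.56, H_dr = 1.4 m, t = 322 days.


Using cv = T * H_dr^2 / t
H_dr^2 = 1.4^2 = 1.96
cv = 0.56 * 1.96 / 322
cv = 0.00341 m^2/day


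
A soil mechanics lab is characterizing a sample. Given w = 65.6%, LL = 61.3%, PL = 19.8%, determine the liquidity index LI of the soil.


First compute the plasticity index:
PI = LL - PL = 61.3 - 19.8 = 41.5
Then compute the liquidity index:
LI = (w - PL) / PI
LI = (65.6 - 19.8) / 41.5
LI = 1.104


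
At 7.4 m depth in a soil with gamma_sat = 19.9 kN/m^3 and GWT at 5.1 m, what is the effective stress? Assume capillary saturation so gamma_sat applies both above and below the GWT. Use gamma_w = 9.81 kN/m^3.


Result: 124.7 kPa

Derivation:
Total stress = gamma_sat * depth
sigma = 19.9 * 7.4 = 147.26 kPa
Pore water pressure u = gamma_w * (depth - d_wt)
u = 9.81 * (7.4 - 5.1) = 22.563 kPa
Effective stress = sigma - u
sigma' = 147.26 - 22.563 = 124.7 kPa


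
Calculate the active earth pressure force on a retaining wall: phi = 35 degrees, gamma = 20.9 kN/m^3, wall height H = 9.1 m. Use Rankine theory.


Result: 234.51 kN/m

Derivation:
Compute active earth pressure coefficient:
Ka = tan^2(45 - phi/2) = tan^2(27.5) = 0.27099
Compute active force:
Pa = 0.5 * Ka * gamma * H^2
Pa = 0.5 * 0.27099 * 20.9 * 9.1^2
Pa = 234.51 kN/m


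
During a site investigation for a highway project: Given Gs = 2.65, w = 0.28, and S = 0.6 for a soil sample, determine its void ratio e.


Result: 1.2367

Derivation:
Using the relation e = Gs * w / S
e = 2.65 * 0.28 / 0.6
e = 1.2367


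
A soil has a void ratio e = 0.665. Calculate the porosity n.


Result: 0.3994

Derivation:
Using the relation n = e / (1 + e)
n = 0.665 / (1 + 0.665)
n = 0.665 / 1.665
n = 0.3994


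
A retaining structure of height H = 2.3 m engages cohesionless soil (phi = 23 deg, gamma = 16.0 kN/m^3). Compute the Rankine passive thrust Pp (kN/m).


Compute passive earth pressure coefficient:
Kp = tan^2(45 + phi/2) = tan^2(56.5) = 2.282623
Compute passive force:
Pp = 0.5 * Kp * gamma * H^2
Pp = 0.5 * 2.282623 * 16.0 * 2.3^2
Pp = 96.6 kN/m


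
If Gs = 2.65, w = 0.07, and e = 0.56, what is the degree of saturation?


Result: 0.3312

Derivation:
Using S = Gs * w / e
S = 2.65 * 0.07 / 0.56
S = 0.3312


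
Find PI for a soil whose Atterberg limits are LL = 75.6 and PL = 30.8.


Using PI = LL - PL
PI = 75.6 - 30.8
PI = 44.8


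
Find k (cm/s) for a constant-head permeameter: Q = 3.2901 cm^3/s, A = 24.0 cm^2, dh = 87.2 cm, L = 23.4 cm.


Compute hydraulic gradient:
i = dh / L = 87.2 / 23.4 = 3.7265
Then apply Darcy's law:
k = Q / (A * i)
k = 3.2901 / (24.0 * 3.7265)
k = 3.2901 / 89.4359
k = 0.036787 cm/s


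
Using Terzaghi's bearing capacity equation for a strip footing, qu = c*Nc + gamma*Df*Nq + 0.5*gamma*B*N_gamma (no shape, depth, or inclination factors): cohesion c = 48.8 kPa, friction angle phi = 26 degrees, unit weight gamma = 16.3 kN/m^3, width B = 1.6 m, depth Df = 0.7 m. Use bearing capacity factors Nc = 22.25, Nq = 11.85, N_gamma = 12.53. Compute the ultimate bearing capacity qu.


Compute qu = c*Nc + gamma*Df*Nq + 0.5*gamma*B*N_gamma
Term 1: 48.8 * 22.25 = 1085.8
Term 2: 16.3 * 0.7 * 11.85 = 135.2085
Term 3: 0.5 * 16.3 * 1.6 * 12.53 = 163.3912
qu = 1085.8 + 135.2085 + 163.3912
qu = 1384.4 kPa


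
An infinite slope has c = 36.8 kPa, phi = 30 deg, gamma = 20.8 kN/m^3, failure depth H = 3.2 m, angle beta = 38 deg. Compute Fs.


Result: 1.879

Derivation:
Using Fs = c / (gamma*H*sin(beta)*cos(beta)) + tan(phi)/tan(beta)
Cohesion contribution = 36.8 / (20.8*3.2*sin(38)*cos(38))
Cohesion contribution = 1.13962
Friction contribution = tan(30)/tan(38) = 0.738975
Fs = 1.13962 + 0.738975
Fs = 1.879


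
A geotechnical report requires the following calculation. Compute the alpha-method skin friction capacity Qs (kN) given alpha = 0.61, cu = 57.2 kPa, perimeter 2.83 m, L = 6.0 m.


Result: 592.47 kN

Derivation:
Using Qs = alpha * cu * perimeter * L
Qs = 0.61 * 57.2 * 2.83 * 6.0
Qs = 592.47 kN


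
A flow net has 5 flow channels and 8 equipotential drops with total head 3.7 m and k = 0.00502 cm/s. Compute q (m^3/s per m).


Convert k to m/s for unit consistency with H:
k = 0.00502 cm/s = 0.00502 / 100 m/s = 5.02e-05 m/s
Using q = k * H * Nf / Nd
Nf / Nd = 5 / 8 = 0.625
q = 5.02e-05 * 3.7 * 0.625
q = 0.0001161 m^3/s per m


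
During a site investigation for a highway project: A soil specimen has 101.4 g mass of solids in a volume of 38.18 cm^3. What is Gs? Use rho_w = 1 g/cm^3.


Result: 2.656

Derivation:
Using Gs = m_s / (V_s * rho_w)
Since rho_w = 1 g/cm^3:
Gs = 101.4 / 38.18
Gs = 2.656


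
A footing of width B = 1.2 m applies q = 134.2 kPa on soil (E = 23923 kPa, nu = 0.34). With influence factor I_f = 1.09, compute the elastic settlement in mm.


Using Se = q * B * (1 - nu^2) * I_f / E
1 - nu^2 = 1 - 0.34^2 = 0.8844
Se = 134.2 * 1.2 * 0.8844 * 1.09 / 23923
Se = 0.006489 m
Convert to mm: Se = 0.006489 * 1000 = 6.489 mm


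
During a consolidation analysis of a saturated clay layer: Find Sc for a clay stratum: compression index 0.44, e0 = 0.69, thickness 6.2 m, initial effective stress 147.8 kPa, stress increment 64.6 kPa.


Using Sc = Cc * H / (1 + e0) * log10((sigma0 + delta_sigma) / sigma0)
Stress ratio = (147.8 + 64.6) / 147.8 = 1.43708
log10(1.43708) = 0.15748
Cc * H / (1 + e0) = 0.44 * 6.2 / (1 + 0.69) = 1.6142
Sc = 1.6142 * 0.15748
Sc = 0.2542 m


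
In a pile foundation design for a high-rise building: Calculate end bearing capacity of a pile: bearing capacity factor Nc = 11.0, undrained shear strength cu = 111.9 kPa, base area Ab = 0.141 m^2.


Result: 173.56 kN

Derivation:
Using Qb = Nc * cu * Ab
Qb = 11.0 * 111.9 * 0.141
Qb = 173.56 kN


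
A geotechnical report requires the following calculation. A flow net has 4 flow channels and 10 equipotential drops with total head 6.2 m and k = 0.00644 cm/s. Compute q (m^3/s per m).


Result: 0.0001597 m^3/s per m

Derivation:
Convert k to m/s for unit consistency with H:
k = 0.00644 cm/s = 0.00644 / 100 m/s = 6.44e-05 m/s
Using q = k * H * Nf / Nd
Nf / Nd = 4 / 10 = 0.4
q = 6.44e-05 * 6.2 * 0.4
q = 0.0001597 m^3/s per m


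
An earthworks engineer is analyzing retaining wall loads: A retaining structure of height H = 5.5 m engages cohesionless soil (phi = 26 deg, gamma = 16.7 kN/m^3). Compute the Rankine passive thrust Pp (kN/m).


Compute passive earth pressure coefficient:
Kp = tan^2(45 + phi/2) = tan^2(58.0) = 2.561071
Compute passive force:
Pp = 0.5 * Kp * gamma * H^2
Pp = 0.5 * 2.561071 * 16.7 * 5.5^2
Pp = 646.89 kN/m


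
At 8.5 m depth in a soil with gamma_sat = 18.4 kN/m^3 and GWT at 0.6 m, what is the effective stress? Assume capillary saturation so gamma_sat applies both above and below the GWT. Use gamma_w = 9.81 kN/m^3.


Total stress = gamma_sat * depth
sigma = 18.4 * 8.5 = 156.4 kPa
Pore water pressure u = gamma_w * (depth - d_wt)
u = 9.81 * (8.5 - 0.6) = 77.499 kPa
Effective stress = sigma - u
sigma' = 156.4 - 77.499 = 78.9 kPa


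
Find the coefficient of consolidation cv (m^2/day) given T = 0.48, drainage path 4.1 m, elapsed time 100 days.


Using cv = T * H_dr^2 / t
H_dr^2 = 4.1^2 = 16.81
cv = 0.48 * 16.81 / 100
cv = 0.08069 m^2/day


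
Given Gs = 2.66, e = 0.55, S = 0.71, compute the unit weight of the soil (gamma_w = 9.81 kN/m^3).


Using gamma = gamma_w * (Gs + S*e) / (1 + e)
Numerator: Gs + S*e = 2.66 + 0.71*0.55 = 3.0505
Denominator: 1 + e = 1 + 0.55 = 1.55
gamma = 9.81 * 3.0505 / 1.55
gamma = 19.307 kN/m^3


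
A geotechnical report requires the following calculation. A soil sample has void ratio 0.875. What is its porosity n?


Result: 0.4667

Derivation:
Using the relation n = e / (1 + e)
n = 0.875 / (1 + 0.875)
n = 0.875 / 1.875
n = 0.4667


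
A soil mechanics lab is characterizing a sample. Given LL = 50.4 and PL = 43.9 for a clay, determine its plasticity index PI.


Result: 6.5

Derivation:
Using PI = LL - PL
PI = 50.4 - 43.9
PI = 6.5


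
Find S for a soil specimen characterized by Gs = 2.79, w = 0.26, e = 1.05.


Result: 0.6909

Derivation:
Using S = Gs * w / e
S = 2.79 * 0.26 / 1.05
S = 0.6909


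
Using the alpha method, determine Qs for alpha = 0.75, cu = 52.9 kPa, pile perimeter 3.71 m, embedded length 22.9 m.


Using Qs = alpha * cu * perimeter * L
Qs = 0.75 * 52.9 * 3.71 * 22.9
Qs = 3370.75 kN


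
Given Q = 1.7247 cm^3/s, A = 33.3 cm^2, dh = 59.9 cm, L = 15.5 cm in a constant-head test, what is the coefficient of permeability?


Result: 0.013402 cm/s

Derivation:
Compute hydraulic gradient:
i = dh / L = 59.9 / 15.5 = 3.86452
Then apply Darcy's law:
k = Q / (A * i)
k = 1.7247 / (33.3 * 3.86452)
k = 1.7247 / 128.688
k = 0.013402 cm/s


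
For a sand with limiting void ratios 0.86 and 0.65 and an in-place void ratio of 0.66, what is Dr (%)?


Result: 95.24 %

Derivation:
Using Dr = (e_max - e) / (e_max - e_min) * 100
e_max - e = 0.86 - 0.66 = 0.2
e_max - e_min = 0.86 - 0.65 = 0.21
Dr = 0.2 / 0.21 * 100
Dr = 95.24 %


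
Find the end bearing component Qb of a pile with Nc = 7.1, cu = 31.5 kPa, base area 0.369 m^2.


Result: 82.53 kN

Derivation:
Using Qb = Nc * cu * Ab
Qb = 7.1 * 31.5 * 0.369
Qb = 82.53 kN


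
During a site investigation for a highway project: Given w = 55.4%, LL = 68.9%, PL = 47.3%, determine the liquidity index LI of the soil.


First compute the plasticity index:
PI = LL - PL = 68.9 - 47.3 = 21.6
Then compute the liquidity index:
LI = (w - PL) / PI
LI = (55.4 - 47.3) / 21.6
LI = 0.375


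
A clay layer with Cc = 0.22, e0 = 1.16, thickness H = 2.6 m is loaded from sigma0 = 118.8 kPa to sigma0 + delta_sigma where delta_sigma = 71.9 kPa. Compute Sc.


Using Sc = Cc * H / (1 + e0) * log10((sigma0 + delta_sigma) / sigma0)
Stress ratio = (118.8 + 71.9) / 118.8 = 1.60522
log10(1.60522) = 0.205534
Cc * H / (1 + e0) = 0.22 * 2.6 / (1 + 1.16) = 0.264815
Sc = 0.264815 * 0.205534
Sc = 0.0544 m


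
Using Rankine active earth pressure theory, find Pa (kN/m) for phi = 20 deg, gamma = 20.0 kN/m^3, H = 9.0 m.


Result: 397.14 kN/m

Derivation:
Compute active earth pressure coefficient:
Ka = tan^2(45 - phi/2) = tan^2(35.0) = 0.490291
Compute active force:
Pa = 0.5 * Ka * gamma * H^2
Pa = 0.5 * 0.490291 * 20.0 * 9.0^2
Pa = 397.14 kN/m


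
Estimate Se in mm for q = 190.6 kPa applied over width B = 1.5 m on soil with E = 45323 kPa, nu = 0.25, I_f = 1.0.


Using Se = q * B * (1 - nu^2) * I_f / E
1 - nu^2 = 1 - 0.25^2 = 0.9375
Se = 190.6 * 1.5 * 0.9375 * 1.0 / 45323
Se = 0.005914 m
Convert to mm: Se = 0.005914 * 1000 = 5.914 mm


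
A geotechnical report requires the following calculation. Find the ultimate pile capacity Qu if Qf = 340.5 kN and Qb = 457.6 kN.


Result: 798.1 kN

Derivation:
Using Qu = Qf + Qb
Qu = 340.5 + 457.6
Qu = 798.1 kN


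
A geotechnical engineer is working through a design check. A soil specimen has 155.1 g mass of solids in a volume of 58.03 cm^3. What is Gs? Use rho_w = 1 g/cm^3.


Using Gs = m_s / (V_s * rho_w)
Since rho_w = 1 g/cm^3:
Gs = 155.1 / 58.03
Gs = 2.673


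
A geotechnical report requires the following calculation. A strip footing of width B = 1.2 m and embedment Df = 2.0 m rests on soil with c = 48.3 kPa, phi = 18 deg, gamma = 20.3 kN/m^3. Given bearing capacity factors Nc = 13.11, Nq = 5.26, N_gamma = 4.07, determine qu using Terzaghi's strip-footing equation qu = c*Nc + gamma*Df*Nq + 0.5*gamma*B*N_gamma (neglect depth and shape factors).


Compute qu = c*Nc + gamma*Df*Nq + 0.5*gamma*B*N_gamma
Term 1: 48.3 * 13.11 = 633.213
Term 2: 20.3 * 2.0 * 5.26 = 213.556
Term 3: 0.5 * 20.3 * 1.2 * 4.07 = 49.5726
qu = 633.213 + 213.556 + 49.5726
qu = 896.34 kPa


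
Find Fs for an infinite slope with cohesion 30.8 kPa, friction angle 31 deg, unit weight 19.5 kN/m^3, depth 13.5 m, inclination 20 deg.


Result: 2.015

Derivation:
Using Fs = c / (gamma*H*sin(beta)*cos(beta)) + tan(phi)/tan(beta)
Cohesion contribution = 30.8 / (19.5*13.5*sin(20)*cos(20))
Cohesion contribution = 0.364036
Friction contribution = tan(31)/tan(20) = 1.65085
Fs = 0.364036 + 1.65085
Fs = 2.015


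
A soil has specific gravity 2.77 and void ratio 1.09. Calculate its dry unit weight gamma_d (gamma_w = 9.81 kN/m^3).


Using gamma_d = Gs * gamma_w / (1 + e)
gamma_d = 2.77 * 9.81 / (1 + 1.09)
gamma_d = 2.77 * 9.81 / 2.09
gamma_d = 13.002 kN/m^3


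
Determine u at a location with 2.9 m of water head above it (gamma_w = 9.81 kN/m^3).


Using u = gamma_w * h_w
u = 9.81 * 2.9
u = 28.45 kPa


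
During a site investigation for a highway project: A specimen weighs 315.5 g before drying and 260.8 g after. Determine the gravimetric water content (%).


Result: 20.97 %

Derivation:
Using w = (m_wet - m_dry) / m_dry * 100
m_wet - m_dry = 315.5 - 260.8 = 54.7 g
w = 54.7 / 260.8 * 100
w = 20.97 %


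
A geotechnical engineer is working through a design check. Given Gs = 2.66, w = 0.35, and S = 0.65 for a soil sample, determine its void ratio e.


Using the relation e = Gs * w / S
e = 2.66 * 0.35 / 0.65
e = 1.4323


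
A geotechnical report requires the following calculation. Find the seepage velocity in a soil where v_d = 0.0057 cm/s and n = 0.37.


Using v_s = v_d / n
v_s = 0.0057 / 0.37
v_s = 0.01541 cm/s


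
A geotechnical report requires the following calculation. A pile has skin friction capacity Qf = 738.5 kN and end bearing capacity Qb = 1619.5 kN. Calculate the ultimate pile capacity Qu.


Result: 2358.0 kN

Derivation:
Using Qu = Qf + Qb
Qu = 738.5 + 1619.5
Qu = 2358.0 kN


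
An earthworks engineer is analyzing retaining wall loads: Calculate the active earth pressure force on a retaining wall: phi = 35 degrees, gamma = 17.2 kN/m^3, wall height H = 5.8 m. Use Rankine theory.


Compute active earth pressure coefficient:
Ka = tan^2(45 - phi/2) = tan^2(27.5) = 0.27099
Compute active force:
Pa = 0.5 * Ka * gamma * H^2
Pa = 0.5 * 0.27099 * 17.2 * 5.8^2
Pa = 78.4 kN/m


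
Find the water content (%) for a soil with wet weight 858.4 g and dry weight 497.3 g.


Using w = (m_wet - m_dry) / m_dry * 100
m_wet - m_dry = 858.4 - 497.3 = 361.1 g
w = 361.1 / 497.3 * 100
w = 72.61 %


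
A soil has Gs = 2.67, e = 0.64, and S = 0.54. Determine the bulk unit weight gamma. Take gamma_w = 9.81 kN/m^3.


Using gamma = gamma_w * (Gs + S*e) / (1 + e)
Numerator: Gs + S*e = 2.67 + 0.54*0.64 = 3.0156
Denominator: 1 + e = 1 + 0.64 = 1.64
gamma = 9.81 * 3.0156 / 1.64
gamma = 18.038 kN/m^3


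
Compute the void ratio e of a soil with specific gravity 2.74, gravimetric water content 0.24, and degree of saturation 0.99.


Result: 0.6642

Derivation:
Using the relation e = Gs * w / S
e = 2.74 * 0.24 / 0.99
e = 0.6642


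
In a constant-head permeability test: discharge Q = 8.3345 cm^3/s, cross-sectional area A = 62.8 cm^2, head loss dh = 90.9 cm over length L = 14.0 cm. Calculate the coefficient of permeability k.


Compute hydraulic gradient:
i = dh / L = 90.9 / 14.0 = 6.49286
Then apply Darcy's law:
k = Q / (A * i)
k = 8.3345 / (62.8 * 6.49286)
k = 8.3345 / 407.751
k = 0.02044 cm/s


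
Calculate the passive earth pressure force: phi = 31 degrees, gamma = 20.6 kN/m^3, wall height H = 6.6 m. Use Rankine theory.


Compute passive earth pressure coefficient:
Kp = tan^2(45 + phi/2) = tan^2(60.5) = 3.124035
Compute passive force:
Pp = 0.5 * Kp * gamma * H^2
Pp = 0.5 * 3.124035 * 20.6 * 6.6^2
Pp = 1401.65 kN/m


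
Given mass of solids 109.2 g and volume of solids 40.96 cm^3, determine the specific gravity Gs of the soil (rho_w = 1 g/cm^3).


Result: 2.666

Derivation:
Using Gs = m_s / (V_s * rho_w)
Since rho_w = 1 g/cm^3:
Gs = 109.2 / 40.96
Gs = 2.666


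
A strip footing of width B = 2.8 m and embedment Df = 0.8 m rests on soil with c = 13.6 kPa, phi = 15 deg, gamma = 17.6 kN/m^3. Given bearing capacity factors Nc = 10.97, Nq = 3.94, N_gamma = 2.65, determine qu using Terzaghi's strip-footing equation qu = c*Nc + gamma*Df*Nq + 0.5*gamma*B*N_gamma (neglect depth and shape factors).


Result: 269.96 kPa

Derivation:
Compute qu = c*Nc + gamma*Df*Nq + 0.5*gamma*B*N_gamma
Term 1: 13.6 * 10.97 = 149.192
Term 2: 17.6 * 0.8 * 3.94 = 55.4752
Term 3: 0.5 * 17.6 * 2.8 * 2.65 = 65.296
qu = 149.192 + 55.4752 + 65.296
qu = 269.96 kPa


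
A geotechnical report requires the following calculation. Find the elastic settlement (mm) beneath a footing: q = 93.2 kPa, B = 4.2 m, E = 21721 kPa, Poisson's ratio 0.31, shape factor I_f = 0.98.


Result: 15.964 mm

Derivation:
Using Se = q * B * (1 - nu^2) * I_f / E
1 - nu^2 = 1 - 0.31^2 = 0.9039
Se = 93.2 * 4.2 * 0.9039 * 0.98 / 21721
Se = 0.015964 m
Convert to mm: Se = 0.015964 * 1000 = 15.964 mm


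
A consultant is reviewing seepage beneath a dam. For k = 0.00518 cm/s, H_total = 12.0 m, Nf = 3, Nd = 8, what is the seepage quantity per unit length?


Result: 0.0002331 m^3/s per m

Derivation:
Convert k to m/s for unit consistency with H:
k = 0.00518 cm/s = 0.00518 / 100 m/s = 5.18e-05 m/s
Using q = k * H * Nf / Nd
Nf / Nd = 3 / 8 = 0.375
q = 5.18e-05 * 12.0 * 0.375
q = 0.0002331 m^3/s per m


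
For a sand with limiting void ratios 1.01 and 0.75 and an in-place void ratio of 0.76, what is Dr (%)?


Result: 96.15 %

Derivation:
Using Dr = (e_max - e) / (e_max - e_min) * 100
e_max - e = 1.01 - 0.76 = 0.25
e_max - e_min = 1.01 - 0.75 = 0.26
Dr = 0.25 / 0.26 * 100
Dr = 96.15 %


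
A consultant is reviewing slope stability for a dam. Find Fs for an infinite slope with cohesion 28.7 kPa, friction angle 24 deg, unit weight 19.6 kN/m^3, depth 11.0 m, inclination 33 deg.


Using Fs = c / (gamma*H*sin(beta)*cos(beta)) + tan(phi)/tan(beta)
Cohesion contribution = 28.7 / (19.6*11.0*sin(33)*cos(33))
Cohesion contribution = 0.291429
Friction contribution = tan(24)/tan(33) = 0.685592
Fs = 0.291429 + 0.685592
Fs = 0.977


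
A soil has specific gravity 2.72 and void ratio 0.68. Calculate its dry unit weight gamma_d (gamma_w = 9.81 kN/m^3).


Result: 15.883 kN/m^3

Derivation:
Using gamma_d = Gs * gamma_w / (1 + e)
gamma_d = 2.72 * 9.81 / (1 + 0.68)
gamma_d = 2.72 * 9.81 / 1.68
gamma_d = 15.883 kN/m^3


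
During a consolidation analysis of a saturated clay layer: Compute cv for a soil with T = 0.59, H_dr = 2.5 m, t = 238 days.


Result: 0.01549 m^2/day

Derivation:
Using cv = T * H_dr^2 / t
H_dr^2 = 2.5^2 = 6.25
cv = 0.59 * 6.25 / 238
cv = 0.01549 m^2/day


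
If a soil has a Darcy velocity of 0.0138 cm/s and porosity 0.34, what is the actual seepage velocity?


Result: 0.04059 cm/s

Derivation:
Using v_s = v_d / n
v_s = 0.0138 / 0.34
v_s = 0.04059 cm/s


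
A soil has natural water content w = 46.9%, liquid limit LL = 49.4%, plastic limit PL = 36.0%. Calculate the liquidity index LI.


Result: 0.813

Derivation:
First compute the plasticity index:
PI = LL - PL = 49.4 - 36.0 = 13.4
Then compute the liquidity index:
LI = (w - PL) / PI
LI = (46.9 - 36.0) / 13.4
LI = 0.813


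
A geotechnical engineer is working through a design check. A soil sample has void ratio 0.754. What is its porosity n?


Using the relation n = e / (1 + e)
n = 0.754 / (1 + 0.754)
n = 0.754 / 1.754
n = 0.4299


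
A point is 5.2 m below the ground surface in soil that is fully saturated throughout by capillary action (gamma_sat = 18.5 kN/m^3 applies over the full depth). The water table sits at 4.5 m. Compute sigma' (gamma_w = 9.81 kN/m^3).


Total stress = gamma_sat * depth
sigma = 18.5 * 5.2 = 96.2 kPa
Pore water pressure u = gamma_w * (depth - d_wt)
u = 9.81 * (5.2 - 4.5) = 6.867 kPa
Effective stress = sigma - u
sigma' = 96.2 - 6.867 = 89.33 kPa


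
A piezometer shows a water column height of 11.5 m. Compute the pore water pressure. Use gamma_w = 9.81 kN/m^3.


Result: 112.82 kPa

Derivation:
Using u = gamma_w * h_w
u = 9.81 * 11.5
u = 112.82 kPa


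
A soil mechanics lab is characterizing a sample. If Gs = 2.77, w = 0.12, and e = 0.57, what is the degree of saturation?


Using S = Gs * w / e
S = 2.77 * 0.12 / 0.57
S = 0.5832


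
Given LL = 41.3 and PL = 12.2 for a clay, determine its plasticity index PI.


Using PI = LL - PL
PI = 41.3 - 12.2
PI = 29.1


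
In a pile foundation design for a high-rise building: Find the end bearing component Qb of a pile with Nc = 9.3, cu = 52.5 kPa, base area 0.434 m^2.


Result: 211.9 kN

Derivation:
Using Qb = Nc * cu * Ab
Qb = 9.3 * 52.5 * 0.434
Qb = 211.9 kN


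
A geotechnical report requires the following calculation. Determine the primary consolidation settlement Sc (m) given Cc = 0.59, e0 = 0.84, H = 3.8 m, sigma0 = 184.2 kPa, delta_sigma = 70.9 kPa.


Using Sc = Cc * H / (1 + e0) * log10((sigma0 + delta_sigma) / sigma0)
Stress ratio = (184.2 + 70.9) / 184.2 = 1.38491
log10(1.38491) = 0.141421
Cc * H / (1 + e0) = 0.59 * 3.8 / (1 + 0.84) = 1.21848
Sc = 1.21848 * 0.141421
Sc = 0.1723 m


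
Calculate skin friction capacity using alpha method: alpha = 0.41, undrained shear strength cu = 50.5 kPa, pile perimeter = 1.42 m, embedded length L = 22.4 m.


Using Qs = alpha * cu * perimeter * L
Qs = 0.41 * 50.5 * 1.42 * 22.4
Qs = 658.58 kN


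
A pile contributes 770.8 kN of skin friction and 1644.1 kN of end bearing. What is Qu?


Using Qu = Qf + Qb
Qu = 770.8 + 1644.1
Qu = 2414.9 kN


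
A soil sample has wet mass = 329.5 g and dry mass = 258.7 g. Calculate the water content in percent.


Result: 27.37 %

Derivation:
Using w = (m_wet - m_dry) / m_dry * 100
m_wet - m_dry = 329.5 - 258.7 = 70.8 g
w = 70.8 / 258.7 * 100
w = 27.37 %


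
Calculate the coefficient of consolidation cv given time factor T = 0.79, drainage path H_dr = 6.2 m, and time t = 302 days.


Result: 0.10055 m^2/day

Derivation:
Using cv = T * H_dr^2 / t
H_dr^2 = 6.2^2 = 38.44
cv = 0.79 * 38.44 / 302
cv = 0.10055 m^2/day


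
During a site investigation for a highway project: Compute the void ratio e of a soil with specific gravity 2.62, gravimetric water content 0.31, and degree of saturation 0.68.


Using the relation e = Gs * w / S
e = 2.62 * 0.31 / 0.68
e = 1.1944


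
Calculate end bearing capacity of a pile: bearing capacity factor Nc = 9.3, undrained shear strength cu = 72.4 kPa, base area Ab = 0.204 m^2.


Result: 137.36 kN

Derivation:
Using Qb = Nc * cu * Ab
Qb = 9.3 * 72.4 * 0.204
Qb = 137.36 kN


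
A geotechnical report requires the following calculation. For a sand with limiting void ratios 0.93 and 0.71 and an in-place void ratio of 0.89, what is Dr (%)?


Using Dr = (e_max - e) / (e_max - e_min) * 100
e_max - e = 0.93 - 0.89 = 0.04
e_max - e_min = 0.93 - 0.71 = 0.22
Dr = 0.04 / 0.22 * 100
Dr = 18.18 %


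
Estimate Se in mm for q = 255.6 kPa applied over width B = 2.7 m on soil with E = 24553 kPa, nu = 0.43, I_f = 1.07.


Using Se = q * B * (1 - nu^2) * I_f / E
1 - nu^2 = 1 - 0.43^2 = 0.8151
Se = 255.6 * 2.7 * 0.8151 * 1.07 / 24553
Se = 0.024514 m
Convert to mm: Se = 0.024514 * 1000 = 24.514 mm


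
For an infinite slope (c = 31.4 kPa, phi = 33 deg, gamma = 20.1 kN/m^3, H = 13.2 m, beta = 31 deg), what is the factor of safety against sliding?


Using Fs = c / (gamma*H*sin(beta)*cos(beta)) + tan(phi)/tan(beta)
Cohesion contribution = 31.4 / (20.1*13.2*sin(31)*cos(31))
Cohesion contribution = 0.268074
Friction contribution = tan(33)/tan(31) = 1.0808
Fs = 0.268074 + 1.0808
Fs = 1.349


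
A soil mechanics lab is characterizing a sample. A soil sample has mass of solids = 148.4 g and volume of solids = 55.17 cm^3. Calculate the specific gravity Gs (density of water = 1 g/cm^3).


Using Gs = m_s / (V_s * rho_w)
Since rho_w = 1 g/cm^3:
Gs = 148.4 / 55.17
Gs = 2.69


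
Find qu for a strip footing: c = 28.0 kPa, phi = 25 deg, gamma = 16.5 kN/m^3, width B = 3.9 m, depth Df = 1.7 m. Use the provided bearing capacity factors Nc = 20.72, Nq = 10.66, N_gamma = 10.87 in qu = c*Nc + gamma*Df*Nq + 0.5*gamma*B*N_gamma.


Compute qu = c*Nc + gamma*Df*Nq + 0.5*gamma*B*N_gamma
Term 1: 28.0 * 20.72 = 580.16
Term 2: 16.5 * 1.7 * 10.66 = 299.013
Term 3: 0.5 * 16.5 * 3.9 * 10.87 = 349.74225
qu = 580.16 + 299.013 + 349.74225
qu = 1228.92 kPa
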